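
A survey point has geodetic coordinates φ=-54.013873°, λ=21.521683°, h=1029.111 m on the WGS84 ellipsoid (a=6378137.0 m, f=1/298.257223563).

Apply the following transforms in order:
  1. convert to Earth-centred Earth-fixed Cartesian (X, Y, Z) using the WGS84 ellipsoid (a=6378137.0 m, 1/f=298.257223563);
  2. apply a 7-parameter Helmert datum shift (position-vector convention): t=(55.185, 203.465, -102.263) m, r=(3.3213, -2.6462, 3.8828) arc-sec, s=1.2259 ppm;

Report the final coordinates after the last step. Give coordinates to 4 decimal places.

X=3494757.2885 m, Y=1378463.9655 m, Z=-5138525.5536 m

start: φ=-54.013873°, λ=21.521683°, h=1029.111 m
→ ECEF (a=6378137.000, f=1/298.257223563): X=3494657.8391, Y=1378110.2858, Z=-5138484.0153
→ Helmert 7p (PV): X=3494757.2885, Y=1378463.9655, Z=-5138525.5536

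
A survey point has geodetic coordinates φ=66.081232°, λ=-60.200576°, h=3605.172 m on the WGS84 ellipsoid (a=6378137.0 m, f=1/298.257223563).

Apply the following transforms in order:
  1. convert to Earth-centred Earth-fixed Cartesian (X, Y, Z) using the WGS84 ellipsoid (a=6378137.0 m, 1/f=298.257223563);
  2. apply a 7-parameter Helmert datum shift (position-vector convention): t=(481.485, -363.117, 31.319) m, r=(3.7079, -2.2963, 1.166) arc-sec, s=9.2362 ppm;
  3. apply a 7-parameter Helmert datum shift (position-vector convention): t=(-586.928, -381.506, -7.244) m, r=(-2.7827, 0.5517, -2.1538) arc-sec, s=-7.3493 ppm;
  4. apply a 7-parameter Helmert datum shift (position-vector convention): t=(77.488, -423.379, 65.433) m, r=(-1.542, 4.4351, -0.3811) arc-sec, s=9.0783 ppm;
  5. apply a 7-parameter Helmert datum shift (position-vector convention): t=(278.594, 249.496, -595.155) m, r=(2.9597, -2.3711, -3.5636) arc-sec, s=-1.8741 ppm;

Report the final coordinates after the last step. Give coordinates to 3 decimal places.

X=1289685.000 m, Y=-2252625.515 m, Z=5810441.090 m

start: φ=66.081232°, λ=-60.200576°, h=3605.172 m
→ ECEF (a=6378137.000, f=1/298.257223563): X=1289467.5153, Y=-2251589.6915, Z=5810921.4834
→ Helmert 7p (PV): X=1289908.9459, Y=-2252070.7757, Z=5810980.3529
→ Helmert 7p (PV): X=1289304.5649, Y=-2252370.8048, Z=5810957.3344
→ Helmert 7p (PV): X=1289514.5442, Y=-2252773.5715, Z=5811064.6366
→ Helmert 7p (PV): X=1289685.0003, Y=-2252625.5153, Z=5810441.0896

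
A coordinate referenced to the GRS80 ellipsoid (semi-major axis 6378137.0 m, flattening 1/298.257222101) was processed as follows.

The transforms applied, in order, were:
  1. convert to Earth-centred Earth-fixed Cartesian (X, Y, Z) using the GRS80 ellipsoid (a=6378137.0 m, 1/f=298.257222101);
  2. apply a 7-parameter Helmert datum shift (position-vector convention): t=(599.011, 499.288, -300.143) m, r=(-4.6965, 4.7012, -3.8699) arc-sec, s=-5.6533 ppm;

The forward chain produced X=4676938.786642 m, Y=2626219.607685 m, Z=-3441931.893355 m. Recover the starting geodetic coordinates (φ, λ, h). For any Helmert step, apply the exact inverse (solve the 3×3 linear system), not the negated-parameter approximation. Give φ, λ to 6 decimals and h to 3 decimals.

φ=-32.862780°, λ=29.315191°, h=551.228 m

start: X=4676938.7866, Y=2626219.6077, Z=-3441931.8934 m
→ Helmert⁻¹: X=4676395.3844, Y=2625901.2615, Z=-3441484.8325
→ geod (Bowring, a=6378137.000): φ=-32.86278000°, λ=29.31519100°, h=551.2280 m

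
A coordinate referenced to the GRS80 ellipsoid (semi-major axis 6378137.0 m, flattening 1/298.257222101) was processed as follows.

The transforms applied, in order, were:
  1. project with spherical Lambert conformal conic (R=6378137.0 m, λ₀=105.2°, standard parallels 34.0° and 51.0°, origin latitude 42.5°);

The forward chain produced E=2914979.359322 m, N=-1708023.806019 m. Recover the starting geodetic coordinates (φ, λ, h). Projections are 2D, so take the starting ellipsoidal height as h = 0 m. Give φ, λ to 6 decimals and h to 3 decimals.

φ=22.977369°, λ=132.913101°, h=0.000 m

start: E=2914979.3593, N=-1708023.8060 m
→ lcc⁻¹: φ=22.97736900°, λ=132.91310100°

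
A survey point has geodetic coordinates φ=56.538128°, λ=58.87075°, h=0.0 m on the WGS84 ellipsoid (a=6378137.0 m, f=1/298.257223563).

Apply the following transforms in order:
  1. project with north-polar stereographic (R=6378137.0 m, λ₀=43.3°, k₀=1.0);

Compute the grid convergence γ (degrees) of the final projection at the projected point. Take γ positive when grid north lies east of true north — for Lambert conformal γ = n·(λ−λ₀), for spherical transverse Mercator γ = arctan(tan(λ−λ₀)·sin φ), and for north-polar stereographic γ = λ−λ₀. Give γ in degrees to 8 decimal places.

15.57075000

start: φ=56.538128°, λ=58.870750°, h=0.000 m
→ into stereo (λ₀=43.3°): φ=56.53812800°, λ−λ₀=15.57075000°
convergence γ = 15.57075000°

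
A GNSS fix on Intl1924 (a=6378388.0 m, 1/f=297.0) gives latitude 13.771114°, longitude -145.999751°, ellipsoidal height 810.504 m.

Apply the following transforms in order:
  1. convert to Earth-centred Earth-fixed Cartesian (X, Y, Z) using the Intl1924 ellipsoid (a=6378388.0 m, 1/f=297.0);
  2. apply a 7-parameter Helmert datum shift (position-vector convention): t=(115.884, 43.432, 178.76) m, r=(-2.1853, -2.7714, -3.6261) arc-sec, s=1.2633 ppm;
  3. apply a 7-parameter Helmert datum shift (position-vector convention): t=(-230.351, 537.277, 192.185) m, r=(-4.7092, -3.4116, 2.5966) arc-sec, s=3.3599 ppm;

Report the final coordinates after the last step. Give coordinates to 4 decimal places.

X=-5137735.6732 m, Y=-3464702.7918 m, Z=1508948.6166 m

start: φ=13.771114°, λ=-145.999751°, h=810.504 m
→ ECEF (a=6378388.000, f=1/297.0): X=-5137534.9320, Y=-3465343.5523, Z=1508608.8715
→ Helmert 7p (PV): X=-5137506.7283, Y=-3465198.1978, Z=1508757.2228
→ Helmert 7p (PV): X=-5137735.6732, Y=-3464702.7918, Z=1508948.6166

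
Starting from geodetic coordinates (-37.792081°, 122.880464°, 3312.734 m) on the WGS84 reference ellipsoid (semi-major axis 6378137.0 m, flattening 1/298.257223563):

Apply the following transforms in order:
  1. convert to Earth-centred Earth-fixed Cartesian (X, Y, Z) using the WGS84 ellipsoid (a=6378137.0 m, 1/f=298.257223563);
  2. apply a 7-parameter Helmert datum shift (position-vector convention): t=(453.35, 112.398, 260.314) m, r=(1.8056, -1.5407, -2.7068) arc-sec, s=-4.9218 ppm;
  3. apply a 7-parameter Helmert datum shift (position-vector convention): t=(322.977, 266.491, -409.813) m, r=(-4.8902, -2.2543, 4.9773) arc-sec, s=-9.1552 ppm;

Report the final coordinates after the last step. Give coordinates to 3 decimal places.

X=-2740323.097 m, Y=4240593.120 m, Z=-3889471.253 m

start: φ=-37.792081°, λ=122.880464°, h=3312.734 m
→ ECEF (a=6378137.000, f=1/298.257223563): X=-2741162.8801, Y=4240362.2392, Z=-3889262.6571
→ Helmert 7p (PV): X=-2740611.3421, Y=4240523.7845, Z=-3888966.5569
→ Helmert 7p (PV): X=-2740323.0971, Y=4240593.1205, Z=-3889471.2529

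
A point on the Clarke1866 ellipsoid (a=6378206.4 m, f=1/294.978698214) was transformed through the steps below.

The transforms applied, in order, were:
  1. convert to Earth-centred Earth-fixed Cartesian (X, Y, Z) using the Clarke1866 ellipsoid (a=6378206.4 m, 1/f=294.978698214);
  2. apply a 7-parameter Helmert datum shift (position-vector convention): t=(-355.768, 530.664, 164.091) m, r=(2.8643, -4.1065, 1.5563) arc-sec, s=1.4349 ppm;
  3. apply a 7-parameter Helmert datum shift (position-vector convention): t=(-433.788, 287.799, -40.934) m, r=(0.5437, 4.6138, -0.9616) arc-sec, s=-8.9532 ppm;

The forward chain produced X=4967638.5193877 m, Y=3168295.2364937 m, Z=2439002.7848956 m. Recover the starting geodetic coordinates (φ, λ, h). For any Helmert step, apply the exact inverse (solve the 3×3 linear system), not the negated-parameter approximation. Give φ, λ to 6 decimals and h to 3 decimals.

φ=22.622833°, λ=32.518559°, h=2032.887 m

start: X=4967638.5194, Y=3168295.2365, Z=2439002.7849 m
→ Helmert⁻¹: X=4968047.4584, Y=3168065.3919, Z=2439168.3325
→ Helmert⁻¹: X=4968468.5516, Y=3167526.5622, Z=2438857.8392
→ geod (Bowring, a=6378206.400): φ=22.62283300°, λ=32.51855900°, h=2032.8870 m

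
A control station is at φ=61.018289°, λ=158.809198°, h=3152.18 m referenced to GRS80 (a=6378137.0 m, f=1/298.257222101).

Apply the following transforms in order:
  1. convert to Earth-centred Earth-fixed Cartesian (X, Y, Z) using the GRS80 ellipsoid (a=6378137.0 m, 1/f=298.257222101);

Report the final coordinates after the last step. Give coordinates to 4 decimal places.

X=-2890267.0683 m, Y=1120526.9511 m, Z=5559087.7775 m

start: φ=61.018289°, λ=158.809198°, h=3152.180 m
→ ECEF (a=6378137.000, f=1/298.257222101): X=-2890267.0683, Y=1120526.9511, Z=5559087.7775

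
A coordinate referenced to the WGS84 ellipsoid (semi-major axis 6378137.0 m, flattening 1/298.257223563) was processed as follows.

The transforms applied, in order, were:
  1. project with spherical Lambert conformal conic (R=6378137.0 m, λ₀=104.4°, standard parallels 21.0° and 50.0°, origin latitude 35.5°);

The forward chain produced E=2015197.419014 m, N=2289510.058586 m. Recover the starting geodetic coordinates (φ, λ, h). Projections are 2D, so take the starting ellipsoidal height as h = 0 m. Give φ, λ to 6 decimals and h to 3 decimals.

φ=53.515206°, λ=134.737964°, h=0.000 m

start: E=2015197.4190, N=2289510.0586 m
→ lcc⁻¹: φ=53.51520600°, λ=134.73796400°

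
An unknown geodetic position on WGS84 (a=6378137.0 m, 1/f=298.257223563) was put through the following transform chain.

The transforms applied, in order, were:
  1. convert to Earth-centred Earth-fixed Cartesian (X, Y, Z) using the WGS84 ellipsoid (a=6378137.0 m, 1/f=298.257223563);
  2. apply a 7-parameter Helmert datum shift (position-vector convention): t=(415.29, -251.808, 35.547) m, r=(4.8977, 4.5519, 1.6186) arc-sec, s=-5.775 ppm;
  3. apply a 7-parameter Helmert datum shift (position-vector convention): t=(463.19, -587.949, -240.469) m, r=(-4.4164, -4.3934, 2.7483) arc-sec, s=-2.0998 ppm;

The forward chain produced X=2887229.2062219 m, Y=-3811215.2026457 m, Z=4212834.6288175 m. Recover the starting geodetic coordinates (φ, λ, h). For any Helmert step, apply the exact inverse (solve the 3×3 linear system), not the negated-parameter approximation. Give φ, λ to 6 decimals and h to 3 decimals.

start: X=2887229.2062, Y=-3811215.2026, Z=4212834.6288 m
→ Helmert⁻¹: X=2886811.0376, Y=-3810763.9241, Z=4212940.8625
→ Helmert⁻¹: X=2886289.5399, Y=-3810456.7327, Z=4213083.8187
→ geod (Bowring, a=6378137.000): φ=41.58263500°, λ=-52.85732700°, h=3076.9620 m

φ=41.582635°, λ=-52.857327°, h=3076.962 m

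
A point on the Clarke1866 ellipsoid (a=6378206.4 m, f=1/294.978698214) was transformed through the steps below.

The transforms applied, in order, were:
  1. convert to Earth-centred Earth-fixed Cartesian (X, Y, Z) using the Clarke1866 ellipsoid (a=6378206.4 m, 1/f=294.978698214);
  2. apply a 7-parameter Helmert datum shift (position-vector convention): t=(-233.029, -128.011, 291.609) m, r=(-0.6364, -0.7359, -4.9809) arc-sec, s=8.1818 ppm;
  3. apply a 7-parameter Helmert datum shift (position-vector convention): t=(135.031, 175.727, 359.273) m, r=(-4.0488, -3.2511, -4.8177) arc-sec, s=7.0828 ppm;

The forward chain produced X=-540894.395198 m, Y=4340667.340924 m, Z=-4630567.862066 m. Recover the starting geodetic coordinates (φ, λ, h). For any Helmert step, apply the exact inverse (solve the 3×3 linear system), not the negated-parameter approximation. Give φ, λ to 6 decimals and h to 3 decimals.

start: X=-540894.3952, Y=4340667.3409, Z=-4630567.8621 m
→ Helmert⁻¹: X=-541199.9653, Y=4340539.1292, Z=-4630800.6041
→ Helmert⁻¹: X=-541083.8506, Y=4340632.8483, Z=-4631038.9999
→ geod (Bowring, a=6378206.400): φ=-46.82761900°, λ=97.10558200°, h=3522.1880 m

φ=-46.827619°, λ=97.105582°, h=3522.188 m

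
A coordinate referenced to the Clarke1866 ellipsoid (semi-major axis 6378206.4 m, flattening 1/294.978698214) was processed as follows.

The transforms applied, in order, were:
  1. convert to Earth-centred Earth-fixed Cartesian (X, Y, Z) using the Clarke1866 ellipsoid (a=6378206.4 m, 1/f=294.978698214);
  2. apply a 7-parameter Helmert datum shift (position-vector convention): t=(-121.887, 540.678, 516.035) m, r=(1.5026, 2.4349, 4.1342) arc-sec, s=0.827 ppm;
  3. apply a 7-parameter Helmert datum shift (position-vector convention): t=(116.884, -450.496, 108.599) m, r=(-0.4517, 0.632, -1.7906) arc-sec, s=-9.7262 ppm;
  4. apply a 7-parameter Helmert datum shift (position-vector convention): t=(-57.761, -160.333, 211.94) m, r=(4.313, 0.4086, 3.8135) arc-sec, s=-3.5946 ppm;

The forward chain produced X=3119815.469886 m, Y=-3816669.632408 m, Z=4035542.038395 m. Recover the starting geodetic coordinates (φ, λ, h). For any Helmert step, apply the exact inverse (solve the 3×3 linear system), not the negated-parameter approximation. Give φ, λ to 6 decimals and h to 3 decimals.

start: X=3119815.4699, Y=-3816669.6324, Z=4035542.0384 m
→ Helmert⁻¹: X=3119805.8908, Y=-3816496.3175, Z=4035430.5870
→ Helmert⁻¹: X=3119740.1130, Y=-3816064.6918, Z=4035362.4389
→ Helmert⁻¹: X=3119735.2914, Y=-3816635.3494, Z=4034907.6982
→ geod (Bowring, a=6378206.400): φ=39.49223800°, λ=-50.73727800°, h=733.0850 m

φ=39.492238°, λ=-50.737278°, h=733.085 m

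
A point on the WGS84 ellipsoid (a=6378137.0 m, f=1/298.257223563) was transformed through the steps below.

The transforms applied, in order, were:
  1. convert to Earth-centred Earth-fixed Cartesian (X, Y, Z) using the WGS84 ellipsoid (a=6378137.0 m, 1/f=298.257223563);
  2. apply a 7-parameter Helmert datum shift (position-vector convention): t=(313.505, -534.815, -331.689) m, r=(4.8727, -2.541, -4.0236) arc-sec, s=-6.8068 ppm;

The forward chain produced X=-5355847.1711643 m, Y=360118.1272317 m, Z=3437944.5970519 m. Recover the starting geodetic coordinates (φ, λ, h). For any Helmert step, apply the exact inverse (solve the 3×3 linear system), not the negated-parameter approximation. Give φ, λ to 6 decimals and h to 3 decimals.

φ=32.814269°, λ=176.148070°, h=3121.649 m

start: X=-5355847.1712, Y=360118.1272, Z=3437944.5971 m
→ Helmert⁻¹: X=-5356161.8120, Y=360632.1408, Z=3438357.1536
→ geod (Bowring, a=6378137.000): φ=32.81426900°, λ=176.14807000°, h=3121.6490 m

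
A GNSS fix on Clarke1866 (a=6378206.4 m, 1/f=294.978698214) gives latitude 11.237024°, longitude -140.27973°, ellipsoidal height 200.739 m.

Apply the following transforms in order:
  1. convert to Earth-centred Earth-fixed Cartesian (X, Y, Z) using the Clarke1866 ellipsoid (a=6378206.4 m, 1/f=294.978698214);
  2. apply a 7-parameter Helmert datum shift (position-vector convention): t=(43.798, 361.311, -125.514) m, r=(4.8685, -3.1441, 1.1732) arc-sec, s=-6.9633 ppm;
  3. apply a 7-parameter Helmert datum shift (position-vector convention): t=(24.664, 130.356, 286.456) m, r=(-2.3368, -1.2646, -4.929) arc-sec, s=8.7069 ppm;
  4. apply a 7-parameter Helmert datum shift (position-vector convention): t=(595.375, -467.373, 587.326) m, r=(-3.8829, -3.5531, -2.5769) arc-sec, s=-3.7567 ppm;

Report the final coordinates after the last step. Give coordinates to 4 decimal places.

start: φ=11.237024°, λ=-140.279730°, h=200.739 m
→ ECEF (a=6378206.400, f=1/294.978698214): X=-4812667.6925, Y=-3998430.7050, Z=1234694.5368
→ Helmert 7p (PV): X=-4812586.4606, Y=-3998098.0677, Z=1234392.6912
→ Helmert 7p (PV): X=-4812706.8086, Y=-3997873.5332, Z=1234705.6843
→ Helmert 7p (PV): X=-4812164.5685, Y=-3998242.5186, Z=1235280.7279

X=-4812164.5685 m, Y=-3998242.5186 m, Z=1235280.7279 m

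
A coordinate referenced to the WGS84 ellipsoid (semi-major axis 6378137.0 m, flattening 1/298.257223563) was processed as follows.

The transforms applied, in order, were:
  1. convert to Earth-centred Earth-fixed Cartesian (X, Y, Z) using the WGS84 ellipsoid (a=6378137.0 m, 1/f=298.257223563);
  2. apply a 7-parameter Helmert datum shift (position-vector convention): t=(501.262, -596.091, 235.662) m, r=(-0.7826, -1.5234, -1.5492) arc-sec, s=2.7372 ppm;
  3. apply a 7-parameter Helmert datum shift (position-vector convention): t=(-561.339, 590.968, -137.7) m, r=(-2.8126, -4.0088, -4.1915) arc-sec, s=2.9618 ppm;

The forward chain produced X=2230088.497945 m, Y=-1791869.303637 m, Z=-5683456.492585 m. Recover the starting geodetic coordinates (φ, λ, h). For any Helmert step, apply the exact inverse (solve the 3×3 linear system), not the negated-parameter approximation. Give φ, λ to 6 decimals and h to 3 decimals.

φ=-63.437528°, λ=-38.779708°, h=1856.359 m

start: X=2230088.4979, Y=-1791869.3036, Z=-5683456.4926 m
→ Helmert⁻¹: X=2230569.1947, Y=-1792332.1377, Z=-5683369.7514
→ Helmert⁻¹: X=2230033.3083, Y=-1791692.8287, Z=-5683613.1245
→ geod (Bowring, a=6378137.000): φ=-63.43752800°, λ=-38.77970800°, h=1856.3590 m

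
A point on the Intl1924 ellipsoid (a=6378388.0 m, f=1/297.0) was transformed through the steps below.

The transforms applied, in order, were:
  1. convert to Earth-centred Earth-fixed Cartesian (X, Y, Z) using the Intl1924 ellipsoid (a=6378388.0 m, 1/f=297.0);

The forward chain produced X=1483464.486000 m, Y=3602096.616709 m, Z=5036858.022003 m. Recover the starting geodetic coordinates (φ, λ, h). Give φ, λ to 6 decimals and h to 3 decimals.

start: X=1483464.4860, Y=3602096.6167, Z=5036858.0220 m
→ geod (Bowring, a=6378388.000): φ=52.46769900°, λ=67.61648900°, h=2626.2330 m

φ=52.467699°, λ=67.616489°, h=2626.233 m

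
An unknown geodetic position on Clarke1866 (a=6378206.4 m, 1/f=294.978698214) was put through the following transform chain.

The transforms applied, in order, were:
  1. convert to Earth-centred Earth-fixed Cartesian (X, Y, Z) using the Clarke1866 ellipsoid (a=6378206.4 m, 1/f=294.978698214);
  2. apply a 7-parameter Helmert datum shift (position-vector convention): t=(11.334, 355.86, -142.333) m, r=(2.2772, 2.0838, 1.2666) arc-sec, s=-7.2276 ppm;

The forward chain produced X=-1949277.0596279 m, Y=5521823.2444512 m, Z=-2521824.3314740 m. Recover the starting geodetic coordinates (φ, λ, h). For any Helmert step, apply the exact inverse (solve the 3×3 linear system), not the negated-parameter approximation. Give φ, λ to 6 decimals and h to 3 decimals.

start: X=-1949277.0596, Y=5521823.2445, Z=-2521824.3315 m
→ Helmert⁻¹: X=-1949243.1004, Y=5521491.4204, Z=-2521780.8749
→ geod (Bowring, a=6378206.400): φ=-23.44186000°, λ=109.44447700°, h=596.6750 m

φ=-23.441860°, λ=109.444477°, h=596.675 m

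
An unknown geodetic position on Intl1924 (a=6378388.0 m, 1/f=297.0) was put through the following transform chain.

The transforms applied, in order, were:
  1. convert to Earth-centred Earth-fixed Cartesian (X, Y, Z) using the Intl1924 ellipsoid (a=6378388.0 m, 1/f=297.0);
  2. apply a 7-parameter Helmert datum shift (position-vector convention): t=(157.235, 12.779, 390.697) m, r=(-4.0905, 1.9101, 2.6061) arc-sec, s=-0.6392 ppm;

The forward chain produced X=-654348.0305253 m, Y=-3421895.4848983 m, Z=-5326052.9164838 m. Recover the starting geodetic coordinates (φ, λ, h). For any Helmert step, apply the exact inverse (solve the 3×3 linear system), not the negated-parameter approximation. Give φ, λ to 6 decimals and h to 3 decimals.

φ=-56.989941°, λ=-100.828384°, h=1335.471 m

start: X=-654348.0305, Y=-3421895.4849, Z=-5326052.9165 m
→ Helmert⁻¹: X=-654499.5915, Y=-3421796.5499, Z=-5326520.9378
→ geod (Bowring, a=6378388.000): φ=-56.98994100°, λ=-100.82838400°, h=1335.4710 m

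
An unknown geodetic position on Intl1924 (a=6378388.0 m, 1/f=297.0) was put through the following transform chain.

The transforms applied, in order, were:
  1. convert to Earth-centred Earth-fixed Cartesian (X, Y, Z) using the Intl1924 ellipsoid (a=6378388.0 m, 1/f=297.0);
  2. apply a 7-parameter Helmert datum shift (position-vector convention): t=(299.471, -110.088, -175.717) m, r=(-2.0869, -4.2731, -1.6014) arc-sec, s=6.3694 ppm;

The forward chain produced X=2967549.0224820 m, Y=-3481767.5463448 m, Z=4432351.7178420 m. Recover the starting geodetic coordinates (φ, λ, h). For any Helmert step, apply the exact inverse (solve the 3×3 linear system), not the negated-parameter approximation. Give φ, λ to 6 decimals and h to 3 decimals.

φ=44.288540°, λ=-49.559682°, h=1754.876 m

start: X=2967549.0225, Y=-3481767.5463, Z=4432351.7178 m
→ Helmert⁻¹: X=2967349.5071, Y=-3481657.0897, Z=4432402.5032
→ geod (Bowring, a=6378388.000): φ=44.28854000°, λ=-49.55968200°, h=1754.8760 m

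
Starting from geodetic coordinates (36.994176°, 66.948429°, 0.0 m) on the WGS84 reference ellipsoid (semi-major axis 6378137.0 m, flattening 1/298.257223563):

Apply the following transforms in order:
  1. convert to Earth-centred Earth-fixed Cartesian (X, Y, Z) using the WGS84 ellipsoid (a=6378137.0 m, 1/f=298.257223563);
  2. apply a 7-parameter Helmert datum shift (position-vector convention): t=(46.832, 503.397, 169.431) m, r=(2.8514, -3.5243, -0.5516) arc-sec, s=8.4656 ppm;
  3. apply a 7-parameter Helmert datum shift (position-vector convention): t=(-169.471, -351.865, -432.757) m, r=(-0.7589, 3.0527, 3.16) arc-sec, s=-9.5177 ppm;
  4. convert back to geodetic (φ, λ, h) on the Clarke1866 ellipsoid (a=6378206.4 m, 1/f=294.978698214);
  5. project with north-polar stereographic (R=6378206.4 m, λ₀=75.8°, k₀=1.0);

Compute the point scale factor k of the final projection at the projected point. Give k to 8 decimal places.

1.24864413

start: φ=36.994176°, λ=66.948429°, h=0.000 m
→ ECEF (a=6378137.000, f=1/298.257223563): X=1997103.0589, Y=4693130.7860, Z=3816876.9557
→ Helmert 7p (PV): X=1997114.1314, Y=4693615.8076, Z=3817177.7005
→ Helmert 7p (PV): X=1996910.2398, Y=4693263.9101, Z=3816661.7871
→ geod (Bowring, a=6378206.400): φ=36.99443133°, λ=66.95100764°, h=-75.3765 m
→ into stereo (λ₀=75.8°): φ=36.99443133°, λ−λ₀=-8.84899236°
scale k = 1.24864413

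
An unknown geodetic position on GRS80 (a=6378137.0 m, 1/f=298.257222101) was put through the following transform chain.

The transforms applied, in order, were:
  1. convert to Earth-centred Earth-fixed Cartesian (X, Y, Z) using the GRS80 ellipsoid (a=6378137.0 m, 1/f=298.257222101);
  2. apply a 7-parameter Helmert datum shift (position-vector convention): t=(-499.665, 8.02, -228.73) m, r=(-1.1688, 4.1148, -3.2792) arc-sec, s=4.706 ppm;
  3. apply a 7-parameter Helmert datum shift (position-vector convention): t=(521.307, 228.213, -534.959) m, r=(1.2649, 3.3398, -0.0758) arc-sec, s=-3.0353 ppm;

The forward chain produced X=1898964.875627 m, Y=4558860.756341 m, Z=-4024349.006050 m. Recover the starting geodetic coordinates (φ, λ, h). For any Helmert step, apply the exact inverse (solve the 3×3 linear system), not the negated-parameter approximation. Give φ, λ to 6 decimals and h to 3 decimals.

start: X=1898964.8756, Y=4558860.7563, Z=-4024349.0060 m
→ Helmert⁻¹: X=1898512.8087, Y=4558622.4022, Z=-4023823.4755
→ Helmert⁻¹: X=1899011.3291, Y=4558645.9192, Z=-4023512.0954
→ geod (Bowring, a=6378137.000): φ=-39.35982500°, λ=67.38468100°, h=361.5190 m

φ=-39.359825°, λ=67.384681°, h=361.519 m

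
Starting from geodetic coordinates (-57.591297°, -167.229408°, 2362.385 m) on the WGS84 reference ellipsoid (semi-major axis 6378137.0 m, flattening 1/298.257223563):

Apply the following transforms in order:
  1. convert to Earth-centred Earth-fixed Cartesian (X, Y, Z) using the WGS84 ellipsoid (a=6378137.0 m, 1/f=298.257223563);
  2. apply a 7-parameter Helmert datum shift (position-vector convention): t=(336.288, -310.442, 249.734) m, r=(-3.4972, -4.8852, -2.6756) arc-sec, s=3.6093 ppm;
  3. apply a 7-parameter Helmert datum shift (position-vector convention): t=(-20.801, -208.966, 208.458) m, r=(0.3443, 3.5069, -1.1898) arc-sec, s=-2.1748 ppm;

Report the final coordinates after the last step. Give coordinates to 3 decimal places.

start: φ=-57.591297°, λ=-167.229408°, h=2362.385 m
→ ECEF (a=6378137.000, f=1/298.257223563): X=-3343050.5986, Y=-757718.2269, Z=-5363473.3427
→ Helmert 7p (PV): X=-3342609.1760, Y=-758078.9761, Z=-5363309.2975
→ Helmert 7p (PV): X=-3342718.2668, Y=-758258.0598, Z=-5363033.6101

X=-3342718.267 m, Y=-758258.060 m, Z=-5363033.610 m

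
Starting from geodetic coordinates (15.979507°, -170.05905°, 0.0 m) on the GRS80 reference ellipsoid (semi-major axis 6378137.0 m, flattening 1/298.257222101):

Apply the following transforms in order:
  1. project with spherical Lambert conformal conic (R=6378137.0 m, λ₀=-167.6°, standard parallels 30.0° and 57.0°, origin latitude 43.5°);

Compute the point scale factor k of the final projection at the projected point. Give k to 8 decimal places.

start: φ=15.979507°, λ=-170.059050°, h=0.000 m
→ into lcc (λ₀=-167.6°): φ=15.97950700°, λ−λ₀=-2.45905000°
scale k = 1.08429058

1.08429058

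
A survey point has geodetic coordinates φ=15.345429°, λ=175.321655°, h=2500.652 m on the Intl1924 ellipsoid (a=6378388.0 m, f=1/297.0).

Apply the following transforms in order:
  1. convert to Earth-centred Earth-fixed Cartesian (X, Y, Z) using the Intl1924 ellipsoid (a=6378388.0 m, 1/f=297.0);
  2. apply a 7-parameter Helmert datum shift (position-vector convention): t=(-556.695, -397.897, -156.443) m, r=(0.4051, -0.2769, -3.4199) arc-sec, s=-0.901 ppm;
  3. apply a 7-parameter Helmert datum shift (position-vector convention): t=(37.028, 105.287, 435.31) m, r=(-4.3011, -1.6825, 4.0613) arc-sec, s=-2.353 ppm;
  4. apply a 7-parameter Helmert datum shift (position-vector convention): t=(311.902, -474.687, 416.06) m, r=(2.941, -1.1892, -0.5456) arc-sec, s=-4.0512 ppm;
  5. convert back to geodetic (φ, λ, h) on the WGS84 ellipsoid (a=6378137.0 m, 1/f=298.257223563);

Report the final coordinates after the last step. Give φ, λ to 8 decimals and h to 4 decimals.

start: φ=15.345429°, λ=175.321655°, h=2500.652 m
→ ECEF (a=6378388.000, f=1/297.0): X=-6134338.8242, Y=502000.3777, Z=1677671.2294
→ Helmert 7p (PV): X=-6134883.9211, Y=501700.4416, Z=1677506.0257
→ Helmert 7p (PV): X=-6134856.0194, Y=501718.7339, Z=1677876.8849
→ Helmert 7p (PV): X=-6134527.6103, Y=501234.3182, Z=1678257.9314
→ geod (Bowring, a=6378137.000): φ=15.34981916°, λ=175.32890572°, h=3021.7981 m

φ=15.34981916°, λ=175.32890572°, h=3021.7981 m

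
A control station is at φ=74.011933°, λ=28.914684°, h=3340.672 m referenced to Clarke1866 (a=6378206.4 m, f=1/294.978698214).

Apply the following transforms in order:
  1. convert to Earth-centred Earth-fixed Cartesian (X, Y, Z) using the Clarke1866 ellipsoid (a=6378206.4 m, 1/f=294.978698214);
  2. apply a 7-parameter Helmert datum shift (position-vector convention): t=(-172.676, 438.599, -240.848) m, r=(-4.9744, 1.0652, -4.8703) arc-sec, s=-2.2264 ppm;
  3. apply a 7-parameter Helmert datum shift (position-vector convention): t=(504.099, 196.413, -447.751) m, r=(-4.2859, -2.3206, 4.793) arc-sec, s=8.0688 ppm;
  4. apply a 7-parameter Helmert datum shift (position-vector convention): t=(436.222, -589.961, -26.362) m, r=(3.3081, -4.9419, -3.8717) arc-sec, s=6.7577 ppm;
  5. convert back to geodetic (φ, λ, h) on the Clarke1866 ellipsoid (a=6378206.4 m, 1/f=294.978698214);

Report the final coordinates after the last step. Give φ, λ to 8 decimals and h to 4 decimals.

start: φ=74.011933°, λ=28.914684°, h=3340.672 m
→ ECEF (a=6378206.400, f=1/294.978698214): X=1543431.7299, Y=852536.2606, Z=6112337.7266
→ Helmert 7p (PV): X=1543307.3130, Y=853083.9266, Z=6112054.7392
→ Helmert 7p (PV): X=1543735.2765, Y=853450.0864, Z=6111655.9424
→ Helmert 7p (PV): X=1544051.5203, Y=852738.8957, Z=6111721.5555
→ geod (Bowring, a=6378206.400): φ=74.00489895°, λ=28.91071141°, h=2924.8028 m

φ=74.00489895°, λ=28.91071141°, h=2924.8028 m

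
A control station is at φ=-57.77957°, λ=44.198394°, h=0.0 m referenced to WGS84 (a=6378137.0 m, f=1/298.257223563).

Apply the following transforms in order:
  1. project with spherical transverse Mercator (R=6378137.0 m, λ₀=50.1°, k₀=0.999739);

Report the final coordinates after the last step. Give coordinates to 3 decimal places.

E=-349919.130 m, N=-6445580.775 m

start: φ=-57.779570°, λ=44.198394°, h=0.000 m
→ tm (R=6378137.0, λ₀=50.1°): E=-349919.1296, N=-6445580.7750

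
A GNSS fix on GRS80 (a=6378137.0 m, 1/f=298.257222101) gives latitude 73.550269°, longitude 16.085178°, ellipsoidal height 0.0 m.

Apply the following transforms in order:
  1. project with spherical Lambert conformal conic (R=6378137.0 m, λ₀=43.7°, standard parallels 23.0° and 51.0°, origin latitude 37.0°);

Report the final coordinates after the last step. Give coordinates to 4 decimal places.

start: φ=73.550269°, λ=16.085178°, h=0.000 m
→ lcc (R=6378137.0, λ₀=43.7°): E=-1105988.6321, N=4462789.6883

E=-1105988.6321 m, N=4462789.6883 m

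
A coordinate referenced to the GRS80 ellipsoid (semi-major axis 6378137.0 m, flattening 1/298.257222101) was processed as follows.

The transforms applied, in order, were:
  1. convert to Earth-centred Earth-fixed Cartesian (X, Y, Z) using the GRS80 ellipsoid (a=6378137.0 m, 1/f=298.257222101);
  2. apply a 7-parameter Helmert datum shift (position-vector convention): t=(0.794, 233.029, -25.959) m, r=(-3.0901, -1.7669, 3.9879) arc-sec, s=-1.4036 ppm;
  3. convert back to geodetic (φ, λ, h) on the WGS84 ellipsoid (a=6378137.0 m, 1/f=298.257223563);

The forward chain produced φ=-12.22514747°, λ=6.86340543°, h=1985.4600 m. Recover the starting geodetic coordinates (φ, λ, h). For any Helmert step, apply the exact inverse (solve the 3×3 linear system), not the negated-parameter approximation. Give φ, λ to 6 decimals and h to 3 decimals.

start: φ=-12.225147°, λ=6.863405°, h=1985.460 m
→ ECEF (a=6378137.000, f=1/298.257223563): X=6191685.8261, Y=745264.1087, Z=-1342174.9851
→ Helmert⁻¹: X=6191696.6278, Y=744932.5235, Z=-1342192.7891
→ geod (Bowring, a=6378137.000): φ=-12.22536000°, λ=6.86036900°, h=1960.9930 m

φ=-12.225360°, λ=6.860369°, h=1960.993 m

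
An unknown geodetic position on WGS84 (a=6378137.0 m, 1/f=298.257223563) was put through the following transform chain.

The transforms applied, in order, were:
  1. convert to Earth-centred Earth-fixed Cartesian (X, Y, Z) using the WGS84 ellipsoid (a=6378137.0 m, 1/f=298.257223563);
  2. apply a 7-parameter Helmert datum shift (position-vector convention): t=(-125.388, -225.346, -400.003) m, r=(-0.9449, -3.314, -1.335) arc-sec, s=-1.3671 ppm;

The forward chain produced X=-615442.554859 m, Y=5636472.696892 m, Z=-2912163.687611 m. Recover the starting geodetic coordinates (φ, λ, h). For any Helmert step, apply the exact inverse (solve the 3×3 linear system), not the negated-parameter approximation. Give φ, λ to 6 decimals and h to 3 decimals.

φ=-27.337814°, λ=96.230720°, h=467.342 m

start: X=-615442.5549, Y=5636472.6969, Z=-2912163.6876 m
→ Helmert⁻¹: X=-615401.2724, Y=5636715.1045, Z=-2911731.9560
→ geod (Bowring, a=6378137.000): φ=-27.33781400°, λ=96.23072000°, h=467.3420 m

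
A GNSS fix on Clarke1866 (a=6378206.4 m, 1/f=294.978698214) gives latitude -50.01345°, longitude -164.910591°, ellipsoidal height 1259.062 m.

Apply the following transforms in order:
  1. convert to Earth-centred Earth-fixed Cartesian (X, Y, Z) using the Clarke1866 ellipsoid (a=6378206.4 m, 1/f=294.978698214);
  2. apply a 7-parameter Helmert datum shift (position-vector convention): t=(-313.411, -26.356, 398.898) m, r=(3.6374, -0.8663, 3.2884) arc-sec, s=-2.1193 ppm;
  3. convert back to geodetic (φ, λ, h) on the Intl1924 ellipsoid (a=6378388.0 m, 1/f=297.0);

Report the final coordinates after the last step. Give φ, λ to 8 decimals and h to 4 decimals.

start: φ=-50.013450°, λ=-164.910591°, h=1259.062 m
→ ECEF (a=6378206.400, f=1/294.978698214): X=-3966032.5958, Y=-1069331.2760, Z=-4864510.8932
→ Helmert 7p (PV): X=-3966300.1231, Y=-1069332.8110, Z=-4864137.2001
→ geod (Bowring, a=6378388.000): φ=-50.00821175°, λ=-164.91154170°, h=871.5015 m

φ=-50.00821175°, λ=-164.91154170°, h=871.5015 m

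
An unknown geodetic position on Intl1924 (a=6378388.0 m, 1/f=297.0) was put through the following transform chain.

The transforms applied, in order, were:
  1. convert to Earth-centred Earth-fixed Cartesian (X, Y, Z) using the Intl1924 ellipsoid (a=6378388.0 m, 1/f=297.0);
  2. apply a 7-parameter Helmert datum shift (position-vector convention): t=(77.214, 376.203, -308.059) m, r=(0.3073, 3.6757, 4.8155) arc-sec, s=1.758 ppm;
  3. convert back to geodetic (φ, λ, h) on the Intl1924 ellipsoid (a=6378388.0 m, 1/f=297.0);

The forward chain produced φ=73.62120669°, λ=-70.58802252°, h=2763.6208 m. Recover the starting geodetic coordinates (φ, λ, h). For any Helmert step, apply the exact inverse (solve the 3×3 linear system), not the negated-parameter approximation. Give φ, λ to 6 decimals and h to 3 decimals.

start: φ=73.621207°, λ=-70.588023°, h=2763.621 m
→ ECEF (a=6378388.000, f=1/297.0): X=599903.0013, Y=-1702380.9308, Z=6099949.3253
→ Helmert⁻¹: X=599676.2714, Y=-1702759.0522, Z=6100259.8833
→ geod (Bowring, a=6378388.000): φ=73.61957400°, λ=-70.59879800°, h=3140.9020 m

φ=73.619574°, λ=-70.598798°, h=3140.902 m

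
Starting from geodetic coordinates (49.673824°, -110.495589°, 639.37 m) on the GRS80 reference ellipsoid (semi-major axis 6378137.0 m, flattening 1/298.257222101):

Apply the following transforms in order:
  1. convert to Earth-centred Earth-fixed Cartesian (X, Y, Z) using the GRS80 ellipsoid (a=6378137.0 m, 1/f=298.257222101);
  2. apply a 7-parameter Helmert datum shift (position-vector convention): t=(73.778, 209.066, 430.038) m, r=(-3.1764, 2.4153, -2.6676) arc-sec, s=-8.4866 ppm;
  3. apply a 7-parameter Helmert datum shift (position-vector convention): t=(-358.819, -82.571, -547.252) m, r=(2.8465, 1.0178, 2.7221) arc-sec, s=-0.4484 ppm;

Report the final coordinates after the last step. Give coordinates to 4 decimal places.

start: φ=49.673824°, λ=-110.495589°, h=639.370 m
→ ECEF (a=6378137.000, f=1/298.257222101): X=-1448160.4617, Y=-3874190.3196, Z=4839877.6599
→ Helmert 7p (PV): X=-1448067.8248, Y=-3873855.1145, Z=4840343.2418
→ Helmert 7p (PV): X=-1448350.9864, Y=-3874021.8566, Z=4839747.5047

X=-1448350.9864 m, Y=-3874021.8566 m, Z=4839747.5047 m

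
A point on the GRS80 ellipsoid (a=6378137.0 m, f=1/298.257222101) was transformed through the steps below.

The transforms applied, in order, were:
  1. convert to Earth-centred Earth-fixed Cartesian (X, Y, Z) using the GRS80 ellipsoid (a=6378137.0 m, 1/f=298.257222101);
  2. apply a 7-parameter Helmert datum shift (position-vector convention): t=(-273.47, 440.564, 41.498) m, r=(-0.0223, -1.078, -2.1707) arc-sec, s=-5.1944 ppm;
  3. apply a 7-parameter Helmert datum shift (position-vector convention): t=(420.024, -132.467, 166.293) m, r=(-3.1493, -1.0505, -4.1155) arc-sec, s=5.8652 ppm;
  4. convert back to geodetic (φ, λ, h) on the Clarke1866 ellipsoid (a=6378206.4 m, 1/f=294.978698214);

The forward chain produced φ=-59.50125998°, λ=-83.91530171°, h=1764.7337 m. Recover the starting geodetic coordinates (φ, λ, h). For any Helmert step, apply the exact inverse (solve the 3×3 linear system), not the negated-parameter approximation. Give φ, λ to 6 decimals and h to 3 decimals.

start: φ=-59.501260°, λ=-83.915302°, h=1764.734 m
→ ECEF (a=6378206.400, f=1/294.978698214): X=344084.2654, Y=-3227835.7453, Z=-5473808.7584
→ Helmert⁻¹: X=343698.7454, Y=-3227593.9114, Z=-5473993.9758
→ Helmert⁻¹: X=343979.3646, Y=-3228047.0314, Z=-5474066.0550
→ geod (Bowring, a=6378137.000): φ=-59.49902300°, λ=-83.91753800°, h=1980.3420 m

φ=-59.499023°, λ=-83.917538°, h=1980.342 m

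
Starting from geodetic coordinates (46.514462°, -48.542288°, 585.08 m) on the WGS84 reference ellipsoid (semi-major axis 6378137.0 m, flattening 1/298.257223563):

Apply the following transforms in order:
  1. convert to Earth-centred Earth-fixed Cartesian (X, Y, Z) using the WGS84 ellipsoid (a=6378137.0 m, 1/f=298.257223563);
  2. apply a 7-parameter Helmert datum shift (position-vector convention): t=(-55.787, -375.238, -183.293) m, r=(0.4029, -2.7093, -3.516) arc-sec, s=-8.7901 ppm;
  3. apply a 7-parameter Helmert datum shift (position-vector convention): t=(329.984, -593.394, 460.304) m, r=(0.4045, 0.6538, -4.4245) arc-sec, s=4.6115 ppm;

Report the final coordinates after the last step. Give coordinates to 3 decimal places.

start: φ=46.514462°, λ=-48.542288°, h=585.080 m
→ ECEF (a=6378137.000, f=1/298.257223563): X=2911379.7715, Y=-3295614.3023, Z=4605211.3633
→ Helmert 7p (PV): X=2911181.7273, Y=-3296019.1940, Z=4605019.3936
→ Helmert 7p (PV): X=2911469.0310, Y=-3296699.2652, Z=4605485.2422

X=2911469.031 m, Y=-3296699.265 m, Z=4605485.242 m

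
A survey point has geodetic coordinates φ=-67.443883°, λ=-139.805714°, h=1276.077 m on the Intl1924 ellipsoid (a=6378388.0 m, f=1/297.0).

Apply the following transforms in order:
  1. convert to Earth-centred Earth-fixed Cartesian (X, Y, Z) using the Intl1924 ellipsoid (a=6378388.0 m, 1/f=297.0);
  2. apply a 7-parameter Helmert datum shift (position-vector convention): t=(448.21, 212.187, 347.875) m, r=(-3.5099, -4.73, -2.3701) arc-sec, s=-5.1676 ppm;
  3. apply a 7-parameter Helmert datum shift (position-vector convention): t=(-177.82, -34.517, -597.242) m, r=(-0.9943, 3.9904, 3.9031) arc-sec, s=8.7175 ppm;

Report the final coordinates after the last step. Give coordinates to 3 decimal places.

start: φ=-67.443883°, λ=-139.805714°, h=1276.077 m
→ ECEF (a=6378388.000, f=1/297.0): X=-1874672.0320, Y=-1583900.2511, Z=-5868892.8412
→ Helmert 7p (PV): X=-1874097.7514, Y=-1583758.2056, Z=-5868530.6750
→ Helmert 7p (PV): X=-1874375.4731, Y=-1583870.2819, Z=-5869135.1847

X=-1874375.473 m, Y=-1583870.282 m, Z=-5869135.185 m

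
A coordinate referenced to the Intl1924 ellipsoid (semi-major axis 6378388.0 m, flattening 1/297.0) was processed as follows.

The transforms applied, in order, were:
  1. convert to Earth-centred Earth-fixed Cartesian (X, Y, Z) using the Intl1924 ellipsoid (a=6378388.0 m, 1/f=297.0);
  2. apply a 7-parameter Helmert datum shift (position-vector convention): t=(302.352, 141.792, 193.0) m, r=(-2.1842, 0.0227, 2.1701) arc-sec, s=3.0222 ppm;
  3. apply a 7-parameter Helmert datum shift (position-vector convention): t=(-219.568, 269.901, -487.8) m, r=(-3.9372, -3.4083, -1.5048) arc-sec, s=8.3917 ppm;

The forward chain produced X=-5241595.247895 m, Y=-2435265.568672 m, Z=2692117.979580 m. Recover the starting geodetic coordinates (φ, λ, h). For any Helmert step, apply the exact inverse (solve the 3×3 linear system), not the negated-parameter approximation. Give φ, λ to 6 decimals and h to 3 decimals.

φ=25.125403°, λ=-155.076162°, h=1652.785 m

start: X=-5241595.2479, Y=-2435265.5687, Z=2692117.9796 m
→ Helmert⁻¹: X=-5241269.4347, Y=-2435604.6661, Z=2692623.2994
→ Helmert⁻¹: X=-5241581.8679, Y=-2435712.4611, Z=2692395.7931
→ geod (Bowring, a=6378388.000): φ=25.12540300°, λ=-155.07616200°, h=1652.7850 m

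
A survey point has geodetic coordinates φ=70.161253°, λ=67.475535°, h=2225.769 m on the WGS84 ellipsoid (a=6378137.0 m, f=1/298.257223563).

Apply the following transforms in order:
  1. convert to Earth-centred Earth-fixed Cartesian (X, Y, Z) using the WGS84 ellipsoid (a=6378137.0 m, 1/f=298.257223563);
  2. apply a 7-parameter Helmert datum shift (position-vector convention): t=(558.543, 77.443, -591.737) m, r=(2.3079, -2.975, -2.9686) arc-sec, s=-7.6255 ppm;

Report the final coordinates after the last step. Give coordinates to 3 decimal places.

start: φ=70.161253°, λ=67.475535°, h=2225.769 m
→ ECEF (a=6378137.000, f=1/298.257223563): X=831956.8486, Y=2006098.2661, Z=5979262.7829
→ Helmert 7p (PV): X=832451.6799, Y=2006081.5364, Z=5978659.8966

X=832451.680 m, Y=2006081.536 m, Z=5978659.897 m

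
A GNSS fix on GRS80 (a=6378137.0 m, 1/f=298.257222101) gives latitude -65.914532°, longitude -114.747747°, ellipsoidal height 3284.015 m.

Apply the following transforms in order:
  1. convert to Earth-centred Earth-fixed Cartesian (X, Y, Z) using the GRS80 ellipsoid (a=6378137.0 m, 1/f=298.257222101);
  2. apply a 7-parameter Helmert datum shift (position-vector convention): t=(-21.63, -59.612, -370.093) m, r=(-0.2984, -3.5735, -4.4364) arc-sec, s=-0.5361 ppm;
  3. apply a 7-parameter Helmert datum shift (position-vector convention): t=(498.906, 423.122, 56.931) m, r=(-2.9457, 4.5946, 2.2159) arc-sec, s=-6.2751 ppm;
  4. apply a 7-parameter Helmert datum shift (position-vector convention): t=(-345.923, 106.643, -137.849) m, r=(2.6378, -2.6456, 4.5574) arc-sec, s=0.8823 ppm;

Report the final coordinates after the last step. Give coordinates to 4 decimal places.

X=-1093044.2510 m, Y=-2371243.1646 m, Z=-5803481.0916 m

start: φ=-65.914532°, λ=-114.747747°, h=3284.015 m
→ ECEF (a=6378137.000, f=1/298.257222101): X=-1093254.6491, Y=-2371697.9438, Z=-5803062.8587
→ Helmert 7p (PV): X=-1093226.1672, Y=-2371741.1655, Z=-5803445.3500
→ Helmert 7p (PV): X=-1092824.1940, Y=-2371397.7844, Z=-5803293.7791
→ Helmert 7p (PV): X=-1093044.2510, Y=-2371243.1646, Z=-5803481.0916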